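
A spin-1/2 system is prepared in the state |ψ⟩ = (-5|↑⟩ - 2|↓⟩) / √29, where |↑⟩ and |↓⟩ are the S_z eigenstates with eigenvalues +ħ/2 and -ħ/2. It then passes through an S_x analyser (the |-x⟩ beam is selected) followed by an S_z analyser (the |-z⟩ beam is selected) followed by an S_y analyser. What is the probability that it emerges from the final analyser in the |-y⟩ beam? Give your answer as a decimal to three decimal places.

First analyser (S_x): P(|-x⟩) = |⟨-x|ψ⟩|² = 9/58.
After stage 1 the state is |-x⟩; P(|-z⟩) = |⟨-z|-x⟩|² = 1/2.
After stage 2 the state is |-z⟩; P(|-y⟩) = |⟨-y|-z⟩|² = 1/2.
Joint probability = 9/58 × 1/2 × 1/2 = 0.039.

0.039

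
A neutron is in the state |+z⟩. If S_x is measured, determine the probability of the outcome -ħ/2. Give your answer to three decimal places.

In the S_z basis, |+z⟩ = |+z⟩ and |-x⟩ = (|+z⟩ - |-z⟩)/√2.
|⟨-x|+z⟩|² = 1/2.

0.500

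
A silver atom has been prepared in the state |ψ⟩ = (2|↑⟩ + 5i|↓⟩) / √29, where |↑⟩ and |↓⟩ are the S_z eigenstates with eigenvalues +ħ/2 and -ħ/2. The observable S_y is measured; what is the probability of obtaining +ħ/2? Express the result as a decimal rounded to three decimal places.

0.845

|+y⟩ = (|↑⟩ + i|↓⟩)/√2, so ⟨+y|ψ⟩ = (7) / (√2·√29).
P = |7|² / 58 = 49/58.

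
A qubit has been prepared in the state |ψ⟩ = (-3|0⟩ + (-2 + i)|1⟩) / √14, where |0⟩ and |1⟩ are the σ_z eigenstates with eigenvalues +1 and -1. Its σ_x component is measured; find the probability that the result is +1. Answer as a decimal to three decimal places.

|+x⟩ = (|0⟩ + |1⟩)/√2, so ⟨+x|ψ⟩ = (-5 + i) / (√2·√14).
P = |-5 + i|² / 28 = 26/28.

0.929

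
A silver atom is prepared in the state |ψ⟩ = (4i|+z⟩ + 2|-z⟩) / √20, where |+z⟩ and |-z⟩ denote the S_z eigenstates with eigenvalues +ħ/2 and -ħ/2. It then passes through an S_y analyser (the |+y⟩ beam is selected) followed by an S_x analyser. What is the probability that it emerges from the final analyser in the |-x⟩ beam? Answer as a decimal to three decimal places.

0.050

First analyser (S_y): P(|+y⟩) = |⟨+y|ψ⟩|² = 4/40.
After stage 1 the state is |+y⟩; P(|-x⟩) = |⟨-x|+y⟩|² = 1/2.
Joint probability = 4/40 × 1/2 = 0.050.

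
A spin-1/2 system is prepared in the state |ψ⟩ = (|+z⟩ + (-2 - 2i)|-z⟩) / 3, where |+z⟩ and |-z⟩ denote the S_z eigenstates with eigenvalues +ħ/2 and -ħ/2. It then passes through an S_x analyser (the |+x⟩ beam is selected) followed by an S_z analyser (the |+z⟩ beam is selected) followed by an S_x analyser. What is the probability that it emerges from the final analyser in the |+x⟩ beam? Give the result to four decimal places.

First analyser (S_x): P(|+x⟩) = |⟨+x|ψ⟩|² = 5/18.
After stage 1 the state is |+x⟩; P(|+z⟩) = |⟨+z|+x⟩|² = 1/2.
After stage 2 the state is |+z⟩; P(|+x⟩) = |⟨+x|+z⟩|² = 1/2.
Joint probability = 5/18 × 1/2 × 1/2 = 0.0694.

0.0694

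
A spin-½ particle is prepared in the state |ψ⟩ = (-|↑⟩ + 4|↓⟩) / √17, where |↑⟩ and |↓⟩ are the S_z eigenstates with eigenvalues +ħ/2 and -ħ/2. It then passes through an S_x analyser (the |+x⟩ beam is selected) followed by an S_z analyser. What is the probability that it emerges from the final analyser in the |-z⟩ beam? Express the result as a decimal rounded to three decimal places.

0.132

First analyser (S_x): P(|+x⟩) = |⟨+x|ψ⟩|² = 9/34.
After stage 1 the state is |+x⟩; P(|-z⟩) = |⟨-z|+x⟩|² = 1/2.
Joint probability = 9/34 × 1/2 = 0.132.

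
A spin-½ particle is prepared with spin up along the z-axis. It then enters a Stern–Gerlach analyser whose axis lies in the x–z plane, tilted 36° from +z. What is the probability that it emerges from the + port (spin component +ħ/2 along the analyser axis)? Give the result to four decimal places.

0.9045

For spin-½, the probability of finding spin-up along an axis at angle θ to the initial spin direction is cos²(θ/2); spin-down is sin²(θ/2).
θ = 36°, so P = cos²(18°) ≈ 0.9045.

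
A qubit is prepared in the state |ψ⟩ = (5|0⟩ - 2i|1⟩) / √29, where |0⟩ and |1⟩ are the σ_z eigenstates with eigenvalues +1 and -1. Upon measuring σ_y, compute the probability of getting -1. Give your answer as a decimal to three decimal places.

0.845

|-y⟩ = (|0⟩ - i|1⟩)/√2, so ⟨-y|ψ⟩ = (7) / (√2·√29).
P = |7|² / 58 = 49/58.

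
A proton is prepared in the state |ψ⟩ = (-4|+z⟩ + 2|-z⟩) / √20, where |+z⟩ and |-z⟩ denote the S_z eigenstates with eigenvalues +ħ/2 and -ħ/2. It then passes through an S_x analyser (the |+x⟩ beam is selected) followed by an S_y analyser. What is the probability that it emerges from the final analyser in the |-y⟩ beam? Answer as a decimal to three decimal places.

First analyser (S_x): P(|+x⟩) = |⟨+x|ψ⟩|² = 4/40.
After stage 1 the state is |+x⟩; P(|-y⟩) = |⟨-y|+x⟩|² = 1/2.
Joint probability = 4/40 × 1/2 = 0.050.

0.050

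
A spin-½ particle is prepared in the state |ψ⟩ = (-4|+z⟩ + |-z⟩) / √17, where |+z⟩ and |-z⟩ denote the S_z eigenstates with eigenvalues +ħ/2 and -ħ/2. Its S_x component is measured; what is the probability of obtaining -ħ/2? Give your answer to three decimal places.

|-x⟩ = (|+z⟩ - |-z⟩)/√2, so ⟨-x|ψ⟩ = (-5) / (√2·√17).
P = |-5|² / 34 = 25/34.

0.735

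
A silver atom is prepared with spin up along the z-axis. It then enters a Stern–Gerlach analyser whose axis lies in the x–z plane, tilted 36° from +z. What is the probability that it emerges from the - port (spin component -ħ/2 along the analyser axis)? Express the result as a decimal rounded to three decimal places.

For spin-½, the probability of finding spin-up along an axis at angle θ to the initial spin direction is cos²(θ/2); spin-down is sin²(θ/2).
θ = 36°, so P = sin²(18°) ≈ 0.095.

0.095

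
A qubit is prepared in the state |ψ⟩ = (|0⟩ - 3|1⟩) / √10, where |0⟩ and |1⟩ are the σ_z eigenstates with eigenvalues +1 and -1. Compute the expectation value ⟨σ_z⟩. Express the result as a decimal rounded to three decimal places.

⟨σ_z⟩ = |a|² - |b|² divided by |a|²+|b|², with a, b the |0⟩, |1⟩ amplitudes.
= (1 - 9)/10 = -8/10.

-0.800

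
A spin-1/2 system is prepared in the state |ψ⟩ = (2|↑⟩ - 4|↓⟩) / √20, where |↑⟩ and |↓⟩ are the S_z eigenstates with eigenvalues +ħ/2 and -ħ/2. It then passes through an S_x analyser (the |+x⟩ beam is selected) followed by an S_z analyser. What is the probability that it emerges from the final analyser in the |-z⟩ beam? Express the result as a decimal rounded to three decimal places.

First analyser (S_x): P(|+x⟩) = |⟨+x|ψ⟩|² = 4/40.
After stage 1 the state is |+x⟩; P(|-z⟩) = |⟨-z|+x⟩|² = 1/2.
Joint probability = 4/40 × 1/2 = 0.050.

0.050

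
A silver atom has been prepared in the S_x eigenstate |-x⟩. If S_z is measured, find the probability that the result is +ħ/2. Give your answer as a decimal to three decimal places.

In the S_z basis, |-x⟩ = (|+z⟩ - |-z⟩)/√2 and |+z⟩ = |+z⟩.
|⟨+z|-x⟩|² = 1/2.

0.500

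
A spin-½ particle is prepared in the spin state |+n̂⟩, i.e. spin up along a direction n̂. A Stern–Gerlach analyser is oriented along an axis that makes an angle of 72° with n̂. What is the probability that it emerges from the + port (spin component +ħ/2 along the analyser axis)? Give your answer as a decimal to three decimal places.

For spin-½, the probability of finding spin-up along an axis at angle θ to the initial spin direction is cos²(θ/2); spin-down is sin²(θ/2).
θ = 72°, so P = cos²(36°) ≈ 0.655.

0.655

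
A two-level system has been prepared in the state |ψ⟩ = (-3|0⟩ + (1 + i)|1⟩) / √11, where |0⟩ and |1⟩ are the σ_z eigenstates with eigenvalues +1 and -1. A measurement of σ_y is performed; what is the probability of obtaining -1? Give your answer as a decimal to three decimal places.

0.773

|-y⟩ = (|0⟩ - i|1⟩)/√2, so ⟨-y|ψ⟩ = (-4 + i) / (√2·√11).
P = |-4 + i|² / 22 = 17/22.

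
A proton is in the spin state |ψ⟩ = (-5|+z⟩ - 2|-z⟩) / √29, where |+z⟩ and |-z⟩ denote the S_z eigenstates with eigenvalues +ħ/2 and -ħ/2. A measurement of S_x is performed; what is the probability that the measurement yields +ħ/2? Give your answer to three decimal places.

0.845

|+x⟩ = (|+z⟩ + |-z⟩)/√2, so ⟨+x|ψ⟩ = (-7) / (√2·√29).
P = |-7|² / 58 = 49/58.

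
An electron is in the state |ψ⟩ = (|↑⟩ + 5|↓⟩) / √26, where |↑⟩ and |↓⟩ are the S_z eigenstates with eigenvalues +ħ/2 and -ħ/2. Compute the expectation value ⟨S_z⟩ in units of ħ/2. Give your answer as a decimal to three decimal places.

⟨σ_z⟩ = |a|² - |b|² divided by |a|²+|b|², with a, b the |↑⟩, |↓⟩ amplitudes.
= (1 - 25)/26 = -24/26.
⟨S_z⟩ = (ħ/2)·⟨σ_z⟩.

-0.923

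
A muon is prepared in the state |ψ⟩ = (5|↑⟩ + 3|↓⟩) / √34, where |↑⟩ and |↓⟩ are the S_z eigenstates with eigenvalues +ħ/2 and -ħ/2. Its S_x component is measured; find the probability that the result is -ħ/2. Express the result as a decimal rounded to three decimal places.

0.059

|-x⟩ = (|↑⟩ - |↓⟩)/√2, so ⟨-x|ψ⟩ = (2) / (√2·√34).
P = |2|² / 68 = 4/68.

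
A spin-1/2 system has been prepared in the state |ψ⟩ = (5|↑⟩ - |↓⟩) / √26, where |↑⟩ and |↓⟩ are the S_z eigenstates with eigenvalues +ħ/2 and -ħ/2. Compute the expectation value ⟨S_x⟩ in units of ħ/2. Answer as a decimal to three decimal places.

-0.385

⟨σ_x⟩ = 2 Re(a* b)/(|a|²+|b|²) with a = 5, b = -1.
a* b = -5, so ⟨σ_x⟩ = -10/26.
⟨S_x⟩ = (ħ/2)·⟨σ_x⟩.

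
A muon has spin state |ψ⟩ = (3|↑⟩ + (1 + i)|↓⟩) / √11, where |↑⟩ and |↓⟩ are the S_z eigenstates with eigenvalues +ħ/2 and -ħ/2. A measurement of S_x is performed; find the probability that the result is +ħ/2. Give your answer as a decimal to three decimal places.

0.773

|+x⟩ = (|↑⟩ + |↓⟩)/√2, so ⟨+x|ψ⟩ = (4 + i) / (√2·√11).
P = |4 + i|² / 22 = 17/22.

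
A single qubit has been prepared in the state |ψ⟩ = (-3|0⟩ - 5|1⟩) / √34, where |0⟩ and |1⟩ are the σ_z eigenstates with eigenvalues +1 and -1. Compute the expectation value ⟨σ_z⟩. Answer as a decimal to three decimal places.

-0.471

⟨σ_z⟩ = |a|² - |b|² divided by |a|²+|b|², with a, b the |0⟩, |1⟩ amplitudes.
= (9 - 25)/34 = -16/34.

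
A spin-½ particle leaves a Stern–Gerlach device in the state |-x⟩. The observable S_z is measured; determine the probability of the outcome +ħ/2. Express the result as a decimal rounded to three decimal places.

0.500

In the S_z basis, |-x⟩ = (|+z⟩ - |-z⟩)/√2 and |+z⟩ = |+z⟩.
|⟨+z|-x⟩|² = 1/2.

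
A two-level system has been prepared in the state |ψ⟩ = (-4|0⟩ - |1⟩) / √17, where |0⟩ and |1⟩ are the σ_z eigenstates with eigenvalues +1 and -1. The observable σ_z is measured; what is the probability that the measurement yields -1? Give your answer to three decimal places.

The -1 outcome corresponds to |1⟩. Its amplitude in |ψ⟩ is -1/√17.
P = |-1|² / 17 = 1/17.

0.059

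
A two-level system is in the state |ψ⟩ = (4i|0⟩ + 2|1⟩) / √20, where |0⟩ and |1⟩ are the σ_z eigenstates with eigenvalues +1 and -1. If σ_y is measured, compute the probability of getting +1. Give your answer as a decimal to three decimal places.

0.100

|+y⟩ = (|0⟩ + i|1⟩)/√2, so ⟨+y|ψ⟩ = (2i) / (√2·√20).
P = |2i|² / 40 = 4/40.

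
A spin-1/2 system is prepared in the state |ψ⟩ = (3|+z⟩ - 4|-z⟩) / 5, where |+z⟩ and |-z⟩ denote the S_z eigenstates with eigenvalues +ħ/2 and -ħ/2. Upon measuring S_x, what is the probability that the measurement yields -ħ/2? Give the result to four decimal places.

0.9800

|-x⟩ = (|+z⟩ - |-z⟩)/√2, so ⟨-x|ψ⟩ = (7) / (√2·5).
P = |7|² / 50 = 49/50.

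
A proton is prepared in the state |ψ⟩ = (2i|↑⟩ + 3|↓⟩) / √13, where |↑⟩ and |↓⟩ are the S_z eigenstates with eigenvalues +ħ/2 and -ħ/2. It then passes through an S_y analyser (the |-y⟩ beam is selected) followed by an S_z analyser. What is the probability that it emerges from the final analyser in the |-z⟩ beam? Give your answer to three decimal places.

0.481

First analyser (S_y): P(|-y⟩) = |⟨-y|ψ⟩|² = 25/26.
After stage 1 the state is |-y⟩; P(|-z⟩) = |⟨-z|-y⟩|² = 1/2.
Joint probability = 25/26 × 1/2 = 0.481.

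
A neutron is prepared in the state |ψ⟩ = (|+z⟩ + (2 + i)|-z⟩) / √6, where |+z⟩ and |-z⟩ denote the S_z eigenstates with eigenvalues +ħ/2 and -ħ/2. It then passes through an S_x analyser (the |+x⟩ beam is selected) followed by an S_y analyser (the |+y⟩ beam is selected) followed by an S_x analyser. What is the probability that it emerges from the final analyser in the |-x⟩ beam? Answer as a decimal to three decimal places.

First analyser (S_x): P(|+x⟩) = |⟨+x|ψ⟩|² = 10/12.
After stage 1 the state is |+x⟩; P(|+y⟩) = |⟨+y|+x⟩|² = 1/2.
After stage 2 the state is |+y⟩; P(|-x⟩) = |⟨-x|+y⟩|² = 1/2.
Joint probability = 10/12 × 1/2 × 1/2 = 0.208.

0.208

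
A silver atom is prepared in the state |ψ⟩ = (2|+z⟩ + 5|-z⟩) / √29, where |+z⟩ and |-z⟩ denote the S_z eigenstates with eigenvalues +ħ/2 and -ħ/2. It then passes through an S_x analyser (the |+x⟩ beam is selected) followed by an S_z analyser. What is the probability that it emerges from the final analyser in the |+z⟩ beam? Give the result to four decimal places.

First analyser (S_x): P(|+x⟩) = |⟨+x|ψ⟩|² = 49/58.
After stage 1 the state is |+x⟩; P(|+z⟩) = |⟨+z|+x⟩|² = 1/2.
Joint probability = 49/58 × 1/2 = 0.4224.

0.4224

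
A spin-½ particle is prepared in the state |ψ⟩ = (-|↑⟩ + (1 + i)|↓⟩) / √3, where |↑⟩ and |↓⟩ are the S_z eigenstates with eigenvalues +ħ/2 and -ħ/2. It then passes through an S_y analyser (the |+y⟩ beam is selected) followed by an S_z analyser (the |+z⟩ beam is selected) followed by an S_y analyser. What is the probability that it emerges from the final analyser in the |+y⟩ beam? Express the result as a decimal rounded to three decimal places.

0.042

First analyser (S_y): P(|+y⟩) = |⟨+y|ψ⟩|² = 1/6.
After stage 1 the state is |+y⟩; P(|+z⟩) = |⟨+z|+y⟩|² = 1/2.
After stage 2 the state is |+z⟩; P(|+y⟩) = |⟨+y|+z⟩|² = 1/2.
Joint probability = 1/6 × 1/2 × 1/2 = 0.042.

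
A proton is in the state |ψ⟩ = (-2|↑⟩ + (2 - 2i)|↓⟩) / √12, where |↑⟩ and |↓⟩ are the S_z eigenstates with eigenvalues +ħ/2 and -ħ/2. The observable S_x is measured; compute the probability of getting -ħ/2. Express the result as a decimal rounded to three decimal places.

0.833

|-x⟩ = (|↑⟩ - |↓⟩)/√2, so ⟨-x|ψ⟩ = (-4 + 2i) / (√2·√12).
P = |-4 + 2i|² / 24 = 20/24.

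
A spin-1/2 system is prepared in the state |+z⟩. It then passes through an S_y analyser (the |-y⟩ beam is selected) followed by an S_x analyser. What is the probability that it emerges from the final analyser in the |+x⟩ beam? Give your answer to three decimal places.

0.250

First analyser (S_y): from |+z⟩, P(|-y⟩) = 1/2.
After stage 1 the state is |-y⟩; P(|+x⟩) = |⟨+x|-y⟩|² = 1/2.
Joint probability = 1/2 × 1/2 = 0.250.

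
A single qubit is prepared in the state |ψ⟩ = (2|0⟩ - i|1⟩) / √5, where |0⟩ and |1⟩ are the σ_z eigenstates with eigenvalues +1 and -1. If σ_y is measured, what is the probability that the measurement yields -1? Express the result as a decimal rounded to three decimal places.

|-y⟩ = (|0⟩ - i|1⟩)/√2, so ⟨-y|ψ⟩ = (3) / (√2·√5).
P = |3|² / 10 = 9/10.

0.900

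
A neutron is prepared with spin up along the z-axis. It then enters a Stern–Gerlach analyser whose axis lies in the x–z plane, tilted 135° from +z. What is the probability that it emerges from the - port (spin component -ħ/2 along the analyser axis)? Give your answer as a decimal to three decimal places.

For spin-½, the probability of finding spin-up along an axis at angle θ to the initial spin direction is cos²(θ/2); spin-down is sin²(θ/2).
θ = 135°, so P = sin²(67.5°) ≈ 0.854.

0.854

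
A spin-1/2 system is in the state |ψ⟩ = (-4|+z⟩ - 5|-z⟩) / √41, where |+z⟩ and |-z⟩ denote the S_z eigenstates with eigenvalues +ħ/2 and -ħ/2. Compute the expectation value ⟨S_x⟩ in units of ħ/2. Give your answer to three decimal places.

⟨σ_x⟩ = 2 Re(a* b)/(|a|²+|b|²) with a = -4, b = -5.
a* b = 20, so ⟨σ_x⟩ = 40/41.
⟨S_x⟩ = (ħ/2)·⟨σ_x⟩.

0.976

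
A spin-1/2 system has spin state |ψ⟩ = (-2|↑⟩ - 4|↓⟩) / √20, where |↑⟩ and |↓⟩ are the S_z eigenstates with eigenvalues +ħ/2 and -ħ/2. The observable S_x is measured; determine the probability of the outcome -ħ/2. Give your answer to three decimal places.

|-x⟩ = (|↑⟩ - |↓⟩)/√2, so ⟨-x|ψ⟩ = (2) / (√2·√20).
P = |2|² / 40 = 4/40.

0.100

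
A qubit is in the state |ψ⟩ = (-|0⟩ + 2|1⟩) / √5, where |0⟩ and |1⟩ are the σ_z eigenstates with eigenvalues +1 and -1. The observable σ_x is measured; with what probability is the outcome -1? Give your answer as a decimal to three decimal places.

0.900

|-x⟩ = (|0⟩ - |1⟩)/√2, so ⟨-x|ψ⟩ = (-3) / (√2·√5).
P = |-3|² / 10 = 9/10.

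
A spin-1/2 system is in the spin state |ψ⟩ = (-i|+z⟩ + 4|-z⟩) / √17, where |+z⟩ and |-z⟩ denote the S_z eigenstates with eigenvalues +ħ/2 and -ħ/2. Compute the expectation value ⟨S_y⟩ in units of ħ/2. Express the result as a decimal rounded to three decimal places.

⟨σ_y⟩ = 2 Im(a* b)/(|a|²+|b|²) with a = -i, b = 4.
a* b = 4i, so ⟨σ_y⟩ = 8/17.
⟨S_y⟩ = (ħ/2)·⟨σ_y⟩.

0.471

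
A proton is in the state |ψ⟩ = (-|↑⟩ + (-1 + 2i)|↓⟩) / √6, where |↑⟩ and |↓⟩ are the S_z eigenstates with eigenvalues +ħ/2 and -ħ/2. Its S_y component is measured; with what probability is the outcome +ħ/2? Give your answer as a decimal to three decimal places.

|+y⟩ = (|↑⟩ + i|↓⟩)/√2, so ⟨+y|ψ⟩ = (1 + i) / (√2·√6).
P = |1 + i|² / 12 = 2/12.

0.167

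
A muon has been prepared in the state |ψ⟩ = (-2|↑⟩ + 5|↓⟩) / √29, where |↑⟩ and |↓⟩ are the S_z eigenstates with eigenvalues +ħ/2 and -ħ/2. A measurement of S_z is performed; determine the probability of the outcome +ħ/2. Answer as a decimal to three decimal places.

0.138

The +ħ/2 outcome corresponds to |↑⟩. Its amplitude in |ψ⟩ is -2/√29.
P = |-2|² / 29 = 4/29.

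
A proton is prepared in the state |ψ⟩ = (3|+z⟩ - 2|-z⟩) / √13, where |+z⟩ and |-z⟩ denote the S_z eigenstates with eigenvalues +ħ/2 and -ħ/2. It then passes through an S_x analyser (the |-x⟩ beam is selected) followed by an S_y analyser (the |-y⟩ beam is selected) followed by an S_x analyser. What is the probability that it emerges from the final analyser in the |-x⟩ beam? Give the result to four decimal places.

First analyser (S_x): P(|-x⟩) = |⟨-x|ψ⟩|² = 25/26.
After stage 1 the state is |-x⟩; P(|-y⟩) = |⟨-y|-x⟩|² = 1/2.
After stage 2 the state is |-y⟩; P(|-x⟩) = |⟨-x|-y⟩|² = 1/2.
Joint probability = 25/26 × 1/2 × 1/2 = 0.2404.

0.2404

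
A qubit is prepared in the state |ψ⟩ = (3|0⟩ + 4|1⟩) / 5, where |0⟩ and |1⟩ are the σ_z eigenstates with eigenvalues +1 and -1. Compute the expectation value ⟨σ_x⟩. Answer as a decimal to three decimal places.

0.960

⟨σ_x⟩ = 2 Re(a* b)/(|a|²+|b|²) with a = 3, b = 4.
a* b = 12, so ⟨σ_x⟩ = 24/25.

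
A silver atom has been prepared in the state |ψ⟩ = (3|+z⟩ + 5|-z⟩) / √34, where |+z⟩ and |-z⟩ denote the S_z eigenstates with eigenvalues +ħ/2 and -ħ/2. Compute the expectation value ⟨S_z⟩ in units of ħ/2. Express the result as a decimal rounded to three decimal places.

-0.471

⟨σ_z⟩ = |a|² - |b|² divided by |a|²+|b|², with a, b the |+z⟩, |-z⟩ amplitudes.
= (9 - 25)/34 = -16/34.
⟨S_z⟩ = (ħ/2)·⟨σ_z⟩.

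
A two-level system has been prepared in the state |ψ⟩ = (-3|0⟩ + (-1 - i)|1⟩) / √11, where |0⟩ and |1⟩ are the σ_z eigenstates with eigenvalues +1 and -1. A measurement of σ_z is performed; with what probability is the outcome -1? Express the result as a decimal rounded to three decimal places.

0.182

The -1 outcome corresponds to |1⟩. Its amplitude in |ψ⟩ is (-1 - i)/√11.
P = |-1 - i|² / 11 = 2/11.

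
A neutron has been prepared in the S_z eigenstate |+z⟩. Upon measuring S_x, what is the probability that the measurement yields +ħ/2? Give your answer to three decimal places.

In the S_z basis, |+z⟩ = |+z⟩ and |+x⟩ = (|+z⟩ + |-z⟩)/√2.
|⟨+x|+z⟩|² = 1/2.

0.500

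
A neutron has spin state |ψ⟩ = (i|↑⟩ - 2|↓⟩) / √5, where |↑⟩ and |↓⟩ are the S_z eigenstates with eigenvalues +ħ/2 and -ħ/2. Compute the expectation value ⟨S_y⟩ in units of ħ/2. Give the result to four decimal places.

⟨σ_y⟩ = 2 Im(a* b)/(|a|²+|b|²) with a = i, b = -2.
a* b = 2i, so ⟨σ_y⟩ = 4/5.
⟨S_y⟩ = (ħ/2)·⟨σ_y⟩.

0.8000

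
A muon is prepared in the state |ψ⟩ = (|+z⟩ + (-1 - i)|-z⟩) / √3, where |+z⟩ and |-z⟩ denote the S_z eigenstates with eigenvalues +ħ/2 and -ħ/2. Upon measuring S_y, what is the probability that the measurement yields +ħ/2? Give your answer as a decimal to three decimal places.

0.167

|+y⟩ = (|+z⟩ + i|-z⟩)/√2, so ⟨+y|ψ⟩ = (i) / (√2·√3).
P = |i|² / 6 = 1/6.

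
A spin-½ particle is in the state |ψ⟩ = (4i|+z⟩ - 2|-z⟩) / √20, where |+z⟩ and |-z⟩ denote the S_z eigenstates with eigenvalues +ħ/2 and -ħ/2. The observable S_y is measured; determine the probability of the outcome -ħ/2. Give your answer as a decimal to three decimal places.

|-y⟩ = (|+z⟩ - i|-z⟩)/√2, so ⟨-y|ψ⟩ = (2i) / (√2·√20).
P = |2i|² / 40 = 4/40.

0.100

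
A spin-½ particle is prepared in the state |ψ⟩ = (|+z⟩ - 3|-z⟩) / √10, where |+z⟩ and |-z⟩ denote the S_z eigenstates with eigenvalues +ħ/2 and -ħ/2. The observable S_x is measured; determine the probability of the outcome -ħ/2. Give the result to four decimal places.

0.8000

|-x⟩ = (|+z⟩ - |-z⟩)/√2, so ⟨-x|ψ⟩ = (4) / (√2·√10).
P = |4|² / 20 = 16/20.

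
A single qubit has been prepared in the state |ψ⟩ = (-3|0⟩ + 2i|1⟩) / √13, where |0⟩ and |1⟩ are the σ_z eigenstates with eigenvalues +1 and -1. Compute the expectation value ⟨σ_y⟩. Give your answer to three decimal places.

-0.923

⟨σ_y⟩ = 2 Im(a* b)/(|a|²+|b|²) with a = -3, b = 2i.
a* b = -6i, so ⟨σ_y⟩ = -12/13.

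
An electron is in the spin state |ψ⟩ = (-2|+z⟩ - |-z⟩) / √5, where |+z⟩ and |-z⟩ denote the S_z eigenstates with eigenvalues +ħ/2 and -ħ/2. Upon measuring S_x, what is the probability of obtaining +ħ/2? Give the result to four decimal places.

0.9000

|+x⟩ = (|+z⟩ + |-z⟩)/√2, so ⟨+x|ψ⟩ = (-3) / (√2·√5).
P = |-3|² / 10 = 9/10.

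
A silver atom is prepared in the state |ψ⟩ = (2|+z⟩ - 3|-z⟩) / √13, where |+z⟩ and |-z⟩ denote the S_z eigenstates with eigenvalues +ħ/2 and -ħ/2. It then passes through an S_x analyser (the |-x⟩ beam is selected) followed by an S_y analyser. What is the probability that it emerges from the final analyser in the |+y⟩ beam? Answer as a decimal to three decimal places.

First analyser (S_x): P(|-x⟩) = |⟨-x|ψ⟩|² = 25/26.
After stage 1 the state is |-x⟩; P(|+y⟩) = |⟨+y|-x⟩|² = 1/2.
Joint probability = 25/26 × 1/2 = 0.481.

0.481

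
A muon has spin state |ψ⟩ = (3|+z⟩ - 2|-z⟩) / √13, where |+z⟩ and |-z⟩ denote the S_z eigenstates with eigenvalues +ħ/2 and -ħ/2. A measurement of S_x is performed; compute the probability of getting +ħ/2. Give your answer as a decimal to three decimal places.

|+x⟩ = (|+z⟩ + |-z⟩)/√2, so ⟨+x|ψ⟩ = (1) / (√2·√13).
P = |1|² / 26 = 1/26.

0.038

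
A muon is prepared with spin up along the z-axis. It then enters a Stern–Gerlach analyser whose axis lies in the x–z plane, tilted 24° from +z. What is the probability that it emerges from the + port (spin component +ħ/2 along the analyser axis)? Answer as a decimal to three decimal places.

For spin-½, the probability of finding spin-up along an axis at angle θ to the initial spin direction is cos²(θ/2); spin-down is sin²(θ/2).
θ = 24°, so P = cos²(12°) ≈ 0.957.

0.957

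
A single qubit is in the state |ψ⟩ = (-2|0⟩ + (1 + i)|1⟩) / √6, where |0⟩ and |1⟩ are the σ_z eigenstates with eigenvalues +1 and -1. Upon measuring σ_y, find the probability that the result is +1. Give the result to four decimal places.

|+y⟩ = (|0⟩ + i|1⟩)/√2, so ⟨+y|ψ⟩ = (-1 - i) / (√2·√6).
P = |-1 - i|² / 12 = 2/12.

0.1667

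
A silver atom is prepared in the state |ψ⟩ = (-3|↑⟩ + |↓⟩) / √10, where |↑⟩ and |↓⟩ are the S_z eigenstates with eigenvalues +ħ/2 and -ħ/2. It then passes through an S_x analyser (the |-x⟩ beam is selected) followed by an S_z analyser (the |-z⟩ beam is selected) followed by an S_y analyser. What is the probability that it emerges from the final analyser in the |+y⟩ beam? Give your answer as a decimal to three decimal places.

0.200

First analyser (S_x): P(|-x⟩) = |⟨-x|ψ⟩|² = 16/20.
After stage 1 the state is |-x⟩; P(|-z⟩) = |⟨-z|-x⟩|² = 1/2.
After stage 2 the state is |-z⟩; P(|+y⟩) = |⟨+y|-z⟩|² = 1/2.
Joint probability = 16/20 × 1/2 × 1/2 = 0.200.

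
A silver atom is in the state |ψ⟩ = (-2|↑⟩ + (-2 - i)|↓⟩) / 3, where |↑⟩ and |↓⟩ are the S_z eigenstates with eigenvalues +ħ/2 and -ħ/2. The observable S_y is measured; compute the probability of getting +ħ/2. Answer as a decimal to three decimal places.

0.722

|+y⟩ = (|↑⟩ + i|↓⟩)/√2, so ⟨+y|ψ⟩ = (-3 + 2i) / (√2·3).
P = |-3 + 2i|² / 18 = 13/18.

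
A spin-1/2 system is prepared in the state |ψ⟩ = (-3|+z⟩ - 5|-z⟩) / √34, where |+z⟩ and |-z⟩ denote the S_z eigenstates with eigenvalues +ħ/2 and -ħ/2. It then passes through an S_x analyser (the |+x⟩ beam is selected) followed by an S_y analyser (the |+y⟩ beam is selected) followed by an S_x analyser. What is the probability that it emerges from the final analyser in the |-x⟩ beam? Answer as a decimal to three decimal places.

First analyser (S_x): P(|+x⟩) = |⟨+x|ψ⟩|² = 64/68.
After stage 1 the state is |+x⟩; P(|+y⟩) = |⟨+y|+x⟩|² = 1/2.
After stage 2 the state is |+y⟩; P(|-x⟩) = |⟨-x|+y⟩|² = 1/2.
Joint probability = 64/68 × 1/2 × 1/2 = 0.235.

0.235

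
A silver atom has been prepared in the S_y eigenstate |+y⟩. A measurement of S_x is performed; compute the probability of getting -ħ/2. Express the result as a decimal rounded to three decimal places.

In the S_z basis, |+y⟩ = (|↑⟩ + i|↓⟩)/√2 and |-x⟩ = (|↑⟩ - |↓⟩)/√2.
|⟨-x|+y⟩|² = 1/2.

0.500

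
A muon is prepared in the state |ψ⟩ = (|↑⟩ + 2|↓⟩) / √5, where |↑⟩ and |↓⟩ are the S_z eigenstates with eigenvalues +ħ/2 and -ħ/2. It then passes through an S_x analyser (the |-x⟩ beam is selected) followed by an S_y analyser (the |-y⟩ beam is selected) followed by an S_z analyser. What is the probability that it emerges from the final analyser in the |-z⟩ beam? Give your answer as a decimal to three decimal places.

First analyser (S_x): P(|-x⟩) = |⟨-x|ψ⟩|² = 1/10.
After stage 1 the state is |-x⟩; P(|-y⟩) = |⟨-y|-x⟩|² = 1/2.
After stage 2 the state is |-y⟩; P(|-z⟩) = |⟨-z|-y⟩|² = 1/2.
Joint probability = 1/10 × 1/2 × 1/2 = 0.025.

0.025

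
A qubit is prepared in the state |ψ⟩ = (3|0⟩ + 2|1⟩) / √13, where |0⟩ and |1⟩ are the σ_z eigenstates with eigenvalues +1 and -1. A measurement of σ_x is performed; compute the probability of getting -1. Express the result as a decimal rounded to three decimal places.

0.038

|-x⟩ = (|0⟩ - |1⟩)/√2, so ⟨-x|ψ⟩ = (1) / (√2·√13).
P = |1|² / 26 = 1/26.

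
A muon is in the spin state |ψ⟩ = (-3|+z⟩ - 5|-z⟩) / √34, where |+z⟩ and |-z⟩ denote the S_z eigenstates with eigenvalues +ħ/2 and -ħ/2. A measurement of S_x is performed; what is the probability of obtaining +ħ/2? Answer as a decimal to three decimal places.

0.941

|+x⟩ = (|+z⟩ + |-z⟩)/√2, so ⟨+x|ψ⟩ = (-8) / (√2·√34).
P = |-8|² / 68 = 64/68.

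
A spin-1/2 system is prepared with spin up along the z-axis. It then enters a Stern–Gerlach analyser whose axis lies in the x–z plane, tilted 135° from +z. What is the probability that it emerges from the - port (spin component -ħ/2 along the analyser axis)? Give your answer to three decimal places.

0.854

For spin-½, the probability of finding spin-up along an axis at angle θ to the initial spin direction is cos²(θ/2); spin-down is sin²(θ/2).
θ = 135°, so P = sin²(67.5°) ≈ 0.854.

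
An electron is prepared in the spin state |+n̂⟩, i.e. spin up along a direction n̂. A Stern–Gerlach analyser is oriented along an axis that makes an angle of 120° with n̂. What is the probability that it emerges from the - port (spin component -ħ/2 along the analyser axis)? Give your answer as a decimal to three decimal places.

0.750

For spin-½, the probability of finding spin-up along an axis at angle θ to the initial spin direction is cos²(θ/2); spin-down is sin²(θ/2).
θ = 120°, so P = sin²(60°) ≈ 0.750.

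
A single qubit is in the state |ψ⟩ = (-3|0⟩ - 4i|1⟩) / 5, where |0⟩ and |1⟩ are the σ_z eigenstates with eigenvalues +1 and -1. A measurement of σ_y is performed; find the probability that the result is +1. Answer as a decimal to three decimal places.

0.980

|+y⟩ = (|0⟩ + i|1⟩)/√2, so ⟨+y|ψ⟩ = (-7) / (√2·5).
P = |-7|² / 50 = 49/50.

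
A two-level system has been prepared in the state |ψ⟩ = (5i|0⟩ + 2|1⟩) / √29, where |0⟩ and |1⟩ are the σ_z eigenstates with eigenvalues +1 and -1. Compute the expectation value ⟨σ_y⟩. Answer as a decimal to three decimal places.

-0.690

⟨σ_y⟩ = 2 Im(a* b)/(|a|²+|b|²) with a = 5i, b = 2.
a* b = -10i, so ⟨σ_y⟩ = -20/29.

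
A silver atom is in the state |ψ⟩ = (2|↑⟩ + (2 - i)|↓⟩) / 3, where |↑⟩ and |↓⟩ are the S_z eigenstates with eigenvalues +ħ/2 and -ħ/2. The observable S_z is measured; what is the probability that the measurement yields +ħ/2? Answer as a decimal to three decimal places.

The +ħ/2 outcome corresponds to |↑⟩. Its amplitude in |ψ⟩ is 2/3.
P = |2|² / 9 = 4/9.

0.444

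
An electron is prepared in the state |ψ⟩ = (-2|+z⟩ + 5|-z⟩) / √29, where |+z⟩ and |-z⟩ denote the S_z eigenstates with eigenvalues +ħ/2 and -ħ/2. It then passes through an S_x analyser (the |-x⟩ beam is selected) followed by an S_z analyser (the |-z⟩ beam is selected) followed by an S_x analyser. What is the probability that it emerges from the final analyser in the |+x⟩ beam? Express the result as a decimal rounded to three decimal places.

First analyser (S_x): P(|-x⟩) = |⟨-x|ψ⟩|² = 49/58.
After stage 1 the state is |-x⟩; P(|-z⟩) = |⟨-z|-x⟩|² = 1/2.
After stage 2 the state is |-z⟩; P(|+x⟩) = |⟨+x|-z⟩|² = 1/2.
Joint probability = 49/58 × 1/2 × 1/2 = 0.211.

0.211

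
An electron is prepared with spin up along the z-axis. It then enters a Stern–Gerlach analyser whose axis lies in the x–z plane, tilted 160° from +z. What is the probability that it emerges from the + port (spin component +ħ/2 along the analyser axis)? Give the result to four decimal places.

For spin-½, the probability of finding spin-up along an axis at angle θ to the initial spin direction is cos²(θ/2); spin-down is sin²(θ/2).
θ = 160°, so P = cos²(80°) ≈ 0.0302.

0.0302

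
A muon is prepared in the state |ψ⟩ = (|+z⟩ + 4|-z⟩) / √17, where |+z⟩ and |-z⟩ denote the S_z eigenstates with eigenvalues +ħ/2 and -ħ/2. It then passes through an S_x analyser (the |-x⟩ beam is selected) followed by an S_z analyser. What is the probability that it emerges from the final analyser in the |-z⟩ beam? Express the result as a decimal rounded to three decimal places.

First analyser (S_x): P(|-x⟩) = |⟨-x|ψ⟩|² = 9/34.
After stage 1 the state is |-x⟩; P(|-z⟩) = |⟨-z|-x⟩|² = 1/2.
Joint probability = 9/34 × 1/2 = 0.132.

0.132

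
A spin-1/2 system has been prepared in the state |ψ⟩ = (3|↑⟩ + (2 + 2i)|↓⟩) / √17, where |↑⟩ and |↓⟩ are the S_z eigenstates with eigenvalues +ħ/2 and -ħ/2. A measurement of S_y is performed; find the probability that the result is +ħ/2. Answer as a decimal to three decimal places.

|+y⟩ = (|↑⟩ + i|↓⟩)/√2, so ⟨+y|ψ⟩ = (5 - 2i) / (√2·√17).
P = |5 - 2i|² / 34 = 29/34.

0.853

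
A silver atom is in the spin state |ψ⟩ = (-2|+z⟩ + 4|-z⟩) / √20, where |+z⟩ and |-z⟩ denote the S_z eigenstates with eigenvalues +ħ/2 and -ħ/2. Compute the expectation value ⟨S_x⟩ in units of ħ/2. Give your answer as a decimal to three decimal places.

⟨σ_x⟩ = 2 Re(a* b)/(|a|²+|b|²) with a = -2, b = 4.
a* b = -8, so ⟨σ_x⟩ = -16/20.
⟨S_x⟩ = (ħ/2)·⟨σ_x⟩.

-0.800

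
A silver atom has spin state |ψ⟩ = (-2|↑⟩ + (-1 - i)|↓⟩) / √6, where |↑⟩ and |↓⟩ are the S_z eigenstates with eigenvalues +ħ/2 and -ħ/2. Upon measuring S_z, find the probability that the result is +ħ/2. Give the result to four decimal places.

0.6667

The +ħ/2 outcome corresponds to |↑⟩. Its amplitude in |ψ⟩ is -2/√6.
P = |-2|² / 6 = 4/6.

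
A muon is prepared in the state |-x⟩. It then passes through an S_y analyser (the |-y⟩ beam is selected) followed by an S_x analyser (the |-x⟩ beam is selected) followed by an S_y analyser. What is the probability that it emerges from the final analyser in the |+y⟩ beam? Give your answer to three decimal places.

First analyser (S_y): from |-x⟩, P(|-y⟩) = 1/2.
After stage 1 the state is |-y⟩; P(|-x⟩) = |⟨-x|-y⟩|² = 1/2.
After stage 2 the state is |-x⟩; P(|+y⟩) = |⟨+y|-x⟩|² = 1/2.
Joint probability = 1/2 × 1/2 × 1/2 = 0.125.

0.125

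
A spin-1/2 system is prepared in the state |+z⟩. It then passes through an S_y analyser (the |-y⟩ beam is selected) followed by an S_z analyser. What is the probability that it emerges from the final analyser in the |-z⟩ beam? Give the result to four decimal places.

First analyser (S_y): from |+z⟩, P(|-y⟩) = 1/2.
After stage 1 the state is |-y⟩; P(|-z⟩) = |⟨-z|-y⟩|² = 1/2.
Joint probability = 1/2 × 1/2 = 0.2500.

0.2500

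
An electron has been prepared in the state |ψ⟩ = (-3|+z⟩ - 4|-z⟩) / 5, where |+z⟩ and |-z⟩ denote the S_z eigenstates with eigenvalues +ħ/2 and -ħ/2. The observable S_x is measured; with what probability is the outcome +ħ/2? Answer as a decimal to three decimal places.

|+x⟩ = (|+z⟩ + |-z⟩)/√2, so ⟨+x|ψ⟩ = (-7) / (√2·5).
P = |-7|² / 50 = 49/50.

0.980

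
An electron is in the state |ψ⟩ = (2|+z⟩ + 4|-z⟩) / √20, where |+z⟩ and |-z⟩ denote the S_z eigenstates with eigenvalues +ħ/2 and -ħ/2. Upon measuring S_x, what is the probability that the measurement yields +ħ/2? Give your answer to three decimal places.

0.900

|+x⟩ = (|+z⟩ + |-z⟩)/√2, so ⟨+x|ψ⟩ = (6) / (√2·√20).
P = |6|² / 40 = 36/40.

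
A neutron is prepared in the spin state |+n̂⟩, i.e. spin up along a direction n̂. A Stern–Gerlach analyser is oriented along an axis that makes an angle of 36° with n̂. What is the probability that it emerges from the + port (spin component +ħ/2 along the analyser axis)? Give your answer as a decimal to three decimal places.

For spin-½, the probability of finding spin-up along an axis at angle θ to the initial spin direction is cos²(θ/2); spin-down is sin²(θ/2).
θ = 36°, so P = cos²(18°) ≈ 0.905.

0.905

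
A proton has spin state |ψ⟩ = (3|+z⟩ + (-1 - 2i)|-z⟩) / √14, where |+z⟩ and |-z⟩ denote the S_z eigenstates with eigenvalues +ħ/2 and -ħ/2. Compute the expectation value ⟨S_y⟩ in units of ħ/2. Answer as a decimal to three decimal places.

⟨σ_y⟩ = 2 Im(a* b)/(|a|²+|b|²) with a = 3, b = (-1 - 2i).
a* b = (-3 - 6i), so ⟨σ_y⟩ = -12/14.
⟨S_y⟩ = (ħ/2)·⟨σ_y⟩.

-0.857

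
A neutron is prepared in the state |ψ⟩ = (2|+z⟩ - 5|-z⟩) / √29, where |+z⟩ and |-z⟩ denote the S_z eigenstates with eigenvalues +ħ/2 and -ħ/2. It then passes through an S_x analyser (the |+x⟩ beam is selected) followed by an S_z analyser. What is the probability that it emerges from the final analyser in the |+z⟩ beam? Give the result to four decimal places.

0.0776

First analyser (S_x): P(|+x⟩) = |⟨+x|ψ⟩|² = 9/58.
After stage 1 the state is |+x⟩; P(|+z⟩) = |⟨+z|+x⟩|² = 1/2.
Joint probability = 9/58 × 1/2 = 0.0776.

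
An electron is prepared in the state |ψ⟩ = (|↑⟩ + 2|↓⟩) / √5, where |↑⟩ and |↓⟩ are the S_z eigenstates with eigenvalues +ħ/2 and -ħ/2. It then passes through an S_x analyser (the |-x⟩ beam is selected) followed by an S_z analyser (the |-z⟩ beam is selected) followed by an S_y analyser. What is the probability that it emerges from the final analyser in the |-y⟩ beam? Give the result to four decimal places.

0.0250

First analyser (S_x): P(|-x⟩) = |⟨-x|ψ⟩|² = 1/10.
After stage 1 the state is |-x⟩; P(|-z⟩) = |⟨-z|-x⟩|² = 1/2.
After stage 2 the state is |-z⟩; P(|-y⟩) = |⟨-y|-z⟩|² = 1/2.
Joint probability = 1/10 × 1/2 × 1/2 = 0.0250.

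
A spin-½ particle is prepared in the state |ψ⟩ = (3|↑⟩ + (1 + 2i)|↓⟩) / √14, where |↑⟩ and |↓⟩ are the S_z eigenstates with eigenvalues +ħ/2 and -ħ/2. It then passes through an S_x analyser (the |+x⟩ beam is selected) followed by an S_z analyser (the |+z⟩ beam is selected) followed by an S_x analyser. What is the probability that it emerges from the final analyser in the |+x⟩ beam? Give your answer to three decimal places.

0.179

First analyser (S_x): P(|+x⟩) = |⟨+x|ψ⟩|² = 20/28.
After stage 1 the state is |+x⟩; P(|+z⟩) = |⟨+z|+x⟩|² = 1/2.
After stage 2 the state is |+z⟩; P(|+x⟩) = |⟨+x|+z⟩|² = 1/2.
Joint probability = 20/28 × 1/2 × 1/2 = 0.179.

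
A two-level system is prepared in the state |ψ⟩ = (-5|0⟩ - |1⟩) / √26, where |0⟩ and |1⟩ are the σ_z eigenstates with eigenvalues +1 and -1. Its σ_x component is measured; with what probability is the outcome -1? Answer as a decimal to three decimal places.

|-x⟩ = (|0⟩ - |1⟩)/√2, so ⟨-x|ψ⟩ = (-4) / (√2·√26).
P = |-4|² / 52 = 16/52.

0.308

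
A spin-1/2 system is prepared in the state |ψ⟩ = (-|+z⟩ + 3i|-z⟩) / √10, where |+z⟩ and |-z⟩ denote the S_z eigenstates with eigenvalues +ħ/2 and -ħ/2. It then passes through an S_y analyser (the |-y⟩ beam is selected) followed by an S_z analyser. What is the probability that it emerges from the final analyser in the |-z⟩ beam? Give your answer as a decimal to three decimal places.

0.400

First analyser (S_y): P(|-y⟩) = |⟨-y|ψ⟩|² = 16/20.
After stage 1 the state is |-y⟩; P(|-z⟩) = |⟨-z|-y⟩|² = 1/2.
Joint probability = 16/20 × 1/2 = 0.400.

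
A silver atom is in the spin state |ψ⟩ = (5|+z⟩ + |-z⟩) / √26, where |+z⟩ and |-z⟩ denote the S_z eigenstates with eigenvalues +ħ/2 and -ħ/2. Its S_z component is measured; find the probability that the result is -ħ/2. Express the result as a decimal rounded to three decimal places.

0.038

The -ħ/2 outcome corresponds to |-z⟩. Its amplitude in |ψ⟩ is 1/√26.
P = |1|² / 26 = 1/26.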